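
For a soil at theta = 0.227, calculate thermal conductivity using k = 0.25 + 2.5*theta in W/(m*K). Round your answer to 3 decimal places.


Step 1: k = 0.25 + 2.5 * theta
Step 2: k = 0.25 + 2.5 * 0.227
Step 3: k = 0.25 + 0.568
Step 4: k = 0.818 W/(m*K)

0.818


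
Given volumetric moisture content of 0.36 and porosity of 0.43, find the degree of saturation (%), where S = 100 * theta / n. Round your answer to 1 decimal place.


Step 1: S = 100 * theta_v / n
Step 2: S = 100 * 0.36 / 0.43
Step 3: S = 83.7%

83.7


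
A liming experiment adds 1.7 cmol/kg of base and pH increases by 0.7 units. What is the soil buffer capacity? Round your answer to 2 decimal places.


Step 1: BC = change in base / change in pH
Step 2: BC = 1.7 / 0.7
Step 3: BC = 2.43 cmol/(kg*pH unit)

2.43


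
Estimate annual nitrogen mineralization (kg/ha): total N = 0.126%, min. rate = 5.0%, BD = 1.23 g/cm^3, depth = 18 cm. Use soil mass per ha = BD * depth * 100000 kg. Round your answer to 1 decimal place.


Step 1: Soil mass per ha = BD * depth * 100000 = 1.23 * 18 * 100000 = 2214000 kg
Step 2: Total N pool = soil mass * N%/100 = 2214000 * 0.126/100 = 2789.64 kg/ha
Step 3: N mineralized = N pool * rate%/100 = 2789.64 * 5.0/100 = 139.5 kg/ha/yr

139.5


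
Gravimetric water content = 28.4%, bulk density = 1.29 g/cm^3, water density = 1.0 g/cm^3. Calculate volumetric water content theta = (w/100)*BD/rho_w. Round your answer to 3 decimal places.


Step 1: theta = (w / 100) * BD / rho_w
Step 2: theta = (28.4 / 100) * 1.29 / 1.0
Step 3: theta = 0.284 * 1.29
Step 4: theta = 0.366

0.366


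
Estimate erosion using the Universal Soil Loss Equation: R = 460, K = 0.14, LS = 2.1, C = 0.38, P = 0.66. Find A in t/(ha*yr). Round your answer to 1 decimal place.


Step 1: A = R * K * LS * C * P
Step 2: R * K = 460 * 0.14 = 64.4
Step 3: (R*K) * LS = 64.4 * 2.1 = 135.24
Step 4: * C * P = 135.24 * 0.38 * 0.66 = 33.9
Step 5: A = 33.9 t/(ha*yr)

33.9


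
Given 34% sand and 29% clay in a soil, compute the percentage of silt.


Step 1: sand + silt + clay = 100%
Step 2: silt = 100 - sand - clay
Step 3: silt = 100 - 34 - 29
Step 4: silt = 37%

37


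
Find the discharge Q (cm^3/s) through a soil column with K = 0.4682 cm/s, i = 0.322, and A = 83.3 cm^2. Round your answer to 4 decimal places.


Step 1: Apply Darcy's law: Q = K * i * A
Step 2: Q = 0.4682 * 0.322 * 83.3
Step 3: Q = 12.5583 cm^3/s

12.5583


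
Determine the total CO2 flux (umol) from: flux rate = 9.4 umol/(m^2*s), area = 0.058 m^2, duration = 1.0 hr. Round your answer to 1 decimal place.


Step 1: Convert time to seconds: 1.0 hr * 3600 = 3600.0 s
Step 2: Total = flux * area * time_s
Step 3: Total = 9.4 * 0.058 * 3600.0
Step 4: Total = 1962.7 umol

1962.7


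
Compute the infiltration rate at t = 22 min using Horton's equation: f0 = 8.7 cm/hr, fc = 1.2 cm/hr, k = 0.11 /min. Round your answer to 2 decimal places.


Step 1: f = fc + (f0 - fc) * exp(-k * t)
Step 2: exp(-0.11 * 22) = 0.088922
Step 3: f = 1.2 + (8.7 - 1.2) * 0.088922
Step 4: f = 1.2 + 7.5 * 0.088922
Step 5: f = 1.87 cm/hr

1.87


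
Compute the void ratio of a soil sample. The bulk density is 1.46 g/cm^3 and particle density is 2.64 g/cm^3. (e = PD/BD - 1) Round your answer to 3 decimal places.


Step 1: e = PD / BD - 1
Step 2: e = 2.64 / 1.46 - 1
Step 3: e = 1.80822 - 1
Step 4: e = 0.808

0.808


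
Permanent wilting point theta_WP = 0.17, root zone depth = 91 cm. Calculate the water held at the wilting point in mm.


Step 1: Water (mm) = theta_WP * depth * 10
Step 2: Water = 0.17 * 91 * 10
Step 3: Water = 154.7 mm

154.7


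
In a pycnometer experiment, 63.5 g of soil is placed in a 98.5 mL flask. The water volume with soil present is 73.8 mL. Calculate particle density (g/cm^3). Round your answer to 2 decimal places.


Step 1: Volume of solids = flask volume - water volume with soil
Step 2: V_solids = 98.5 - 73.8 = 24.7 mL
Step 3: Particle density = mass / V_solids = 63.5 / 24.7 = 2.57 g/cm^3

2.57


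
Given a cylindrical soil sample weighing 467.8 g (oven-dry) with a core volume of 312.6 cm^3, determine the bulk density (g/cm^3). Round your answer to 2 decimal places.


Step 1: Identify the formula: BD = dry mass / volume
Step 2: Substitute values: BD = 467.8 / 312.6
Step 3: BD = 1.5 g/cm^3

1.5


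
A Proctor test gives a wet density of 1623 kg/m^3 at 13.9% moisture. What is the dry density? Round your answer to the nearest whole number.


Step 1: Dry density = wet density / (1 + w/100)
Step 2: Dry density = 1623 / (1 + 13.9/100)
Step 3: Dry density = 1623 / 1.139
Step 4: Dry density = 1425 kg/m^3

1425


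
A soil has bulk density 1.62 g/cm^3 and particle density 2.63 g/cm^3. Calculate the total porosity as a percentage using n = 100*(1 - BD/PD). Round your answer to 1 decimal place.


Step 1: Formula: n = 100 * (1 - BD / PD)
Step 2: n = 100 * (1 - 1.62 / 2.63)
Step 3: n = 100 * (1 - 0.61597)
Step 4: n = 38.4%

38.4


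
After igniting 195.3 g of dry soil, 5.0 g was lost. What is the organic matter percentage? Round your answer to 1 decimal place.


Step 1: OM% = 100 * LOI / sample mass
Step 2: OM = 100 * 5.0 / 195.3
Step 3: OM = 2.6%

2.6


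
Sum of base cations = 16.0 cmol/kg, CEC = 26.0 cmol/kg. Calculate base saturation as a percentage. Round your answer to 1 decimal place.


Step 1: BS = 100 * (sum of bases) / CEC
Step 2: BS = 100 * 16.0 / 26.0
Step 3: BS = 61.5%

61.5


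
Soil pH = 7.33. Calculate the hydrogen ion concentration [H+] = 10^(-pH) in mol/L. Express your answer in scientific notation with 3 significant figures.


Step 1: [H+] = 10^(-pH)
Step 2: [H+] = 10^(-7.33)
Step 3: [H+] = 4.68e-08 mol/L

4.68e-08


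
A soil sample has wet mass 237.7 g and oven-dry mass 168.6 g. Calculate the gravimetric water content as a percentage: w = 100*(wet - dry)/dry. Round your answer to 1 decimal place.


Step 1: Water mass = wet - dry = 237.7 - 168.6 = 69.1 g
Step 2: w = 100 * water mass / dry mass
Step 3: w = 100 * 69.1 / 168.6 = 41.0%

41.0


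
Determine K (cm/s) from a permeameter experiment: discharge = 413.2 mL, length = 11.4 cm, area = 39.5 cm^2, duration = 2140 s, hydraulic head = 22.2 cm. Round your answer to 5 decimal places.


Step 1: K = Q * L / (A * t * h)
Step 2: Numerator = 413.2 * 11.4 = 4710.48
Step 3: Denominator = 39.5 * 2140 * 22.2 = 1876566.0
Step 4: K = 4710.48 / 1876566.0 = 0.00251 cm/s

0.00251


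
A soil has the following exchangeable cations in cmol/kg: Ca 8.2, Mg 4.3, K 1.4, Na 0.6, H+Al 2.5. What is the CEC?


Step 1: CEC = Ca + Mg + K + Na + (H+Al)
Step 2: CEC = 8.2 + 4.3 + 1.4 + 0.6 + 2.5
Step 3: CEC = 17.0 cmol/kg

17.0


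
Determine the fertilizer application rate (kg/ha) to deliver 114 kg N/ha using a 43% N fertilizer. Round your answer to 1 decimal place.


Step 1: Fertilizer rate = target N / (N content / 100)
Step 2: Rate = 114 / (43 / 100)
Step 3: Rate = 114 / 0.43
Step 4: Rate = 265.1 kg/ha

265.1


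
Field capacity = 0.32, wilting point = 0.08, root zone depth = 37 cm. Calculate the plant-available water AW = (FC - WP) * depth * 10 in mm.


Step 1: Available water = (FC - WP) * depth * 10
Step 2: AW = (0.32 - 0.08) * 37 * 10
Step 3: AW = 0.24 * 37 * 10
Step 4: AW = 88.8 mm

88.8


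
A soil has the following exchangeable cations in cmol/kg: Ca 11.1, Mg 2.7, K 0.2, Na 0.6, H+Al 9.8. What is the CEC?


Step 1: CEC = Ca + Mg + K + Na + (H+Al)
Step 2: CEC = 11.1 + 2.7 + 0.2 + 0.6 + 9.8
Step 3: CEC = 24.4 cmol/kg

24.4


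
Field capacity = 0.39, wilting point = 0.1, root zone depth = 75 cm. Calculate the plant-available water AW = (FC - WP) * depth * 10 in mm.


Step 1: Available water = (FC - WP) * depth * 10
Step 2: AW = (0.39 - 0.1) * 75 * 10
Step 3: AW = 0.29 * 75 * 10
Step 4: AW = 217.5 mm

217.5


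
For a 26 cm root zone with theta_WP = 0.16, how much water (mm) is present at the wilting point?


Step 1: Water (mm) = theta_WP * depth * 10
Step 2: Water = 0.16 * 26 * 10
Step 3: Water = 41.6 mm

41.6


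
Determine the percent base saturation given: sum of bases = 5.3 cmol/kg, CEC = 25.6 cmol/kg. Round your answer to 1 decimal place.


Step 1: BS = 100 * (sum of bases) / CEC
Step 2: BS = 100 * 5.3 / 25.6
Step 3: BS = 20.7%

20.7


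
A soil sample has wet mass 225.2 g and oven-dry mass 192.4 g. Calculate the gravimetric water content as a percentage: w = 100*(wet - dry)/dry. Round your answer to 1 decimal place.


Step 1: Water mass = wet - dry = 225.2 - 192.4 = 32.8 g
Step 2: w = 100 * water mass / dry mass
Step 3: w = 100 * 32.8 / 192.4 = 17.0%

17.0


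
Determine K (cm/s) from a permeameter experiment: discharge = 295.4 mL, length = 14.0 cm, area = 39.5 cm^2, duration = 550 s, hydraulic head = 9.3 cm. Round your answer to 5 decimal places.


Step 1: K = Q * L / (A * t * h)
Step 2: Numerator = 295.4 * 14.0 = 4135.6
Step 3: Denominator = 39.5 * 550 * 9.3 = 202042.5
Step 4: K = 4135.6 / 202042.5 = 0.02047 cm/s

0.02047


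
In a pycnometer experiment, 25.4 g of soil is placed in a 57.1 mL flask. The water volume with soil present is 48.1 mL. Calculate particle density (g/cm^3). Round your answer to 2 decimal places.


Step 1: Volume of solids = flask volume - water volume with soil
Step 2: V_solids = 57.1 - 48.1 = 9.0 mL
Step 3: Particle density = mass / V_solids = 25.4 / 9.0 = 2.82 g/cm^3

2.82


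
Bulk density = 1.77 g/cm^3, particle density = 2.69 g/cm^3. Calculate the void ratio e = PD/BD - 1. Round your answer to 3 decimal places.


Step 1: e = PD / BD - 1
Step 2: e = 2.69 / 1.77 - 1
Step 3: e = 1.51977 - 1
Step 4: e = 0.52

0.52


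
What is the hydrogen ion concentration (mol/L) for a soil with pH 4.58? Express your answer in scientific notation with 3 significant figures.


Step 1: [H+] = 10^(-pH)
Step 2: [H+] = 10^(-4.58)
Step 3: [H+] = 2.63e-05 mol/L

2.63e-05


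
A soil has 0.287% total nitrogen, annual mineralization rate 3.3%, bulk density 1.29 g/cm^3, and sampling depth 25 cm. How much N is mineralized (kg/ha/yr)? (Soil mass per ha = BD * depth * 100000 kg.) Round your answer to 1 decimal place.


Step 1: Soil mass per ha = BD * depth * 100000 = 1.29 * 25 * 100000 = 3225000 kg
Step 2: Total N pool = soil mass * N%/100 = 3225000 * 0.287/100 = 9255.75 kg/ha
Step 3: N mineralized = N pool * rate%/100 = 9255.75 * 3.3/100 = 305.4 kg/ha/yr

305.4


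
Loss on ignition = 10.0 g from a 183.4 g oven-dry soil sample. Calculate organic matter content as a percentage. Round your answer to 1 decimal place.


Step 1: OM% = 100 * LOI / sample mass
Step 2: OM = 100 * 10.0 / 183.4
Step 3: OM = 5.5%

5.5


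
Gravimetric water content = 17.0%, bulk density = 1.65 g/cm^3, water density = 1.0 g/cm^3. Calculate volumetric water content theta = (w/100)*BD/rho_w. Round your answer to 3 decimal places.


Step 1: theta = (w / 100) * BD / rho_w
Step 2: theta = (17.0 / 100) * 1.65 / 1.0
Step 3: theta = 0.17 * 1.65
Step 4: theta = 0.281

0.281


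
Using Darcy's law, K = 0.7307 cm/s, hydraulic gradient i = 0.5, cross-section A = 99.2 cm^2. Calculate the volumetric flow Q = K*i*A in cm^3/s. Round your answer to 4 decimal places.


Step 1: Apply Darcy's law: Q = K * i * A
Step 2: Q = 0.7307 * 0.5 * 99.2
Step 3: Q = 36.2427 cm^3/s

36.2427


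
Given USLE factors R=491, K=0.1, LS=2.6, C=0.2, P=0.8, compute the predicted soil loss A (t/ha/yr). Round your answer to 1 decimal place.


Step 1: A = R * K * LS * C * P
Step 2: R * K = 491 * 0.1 = 49.1
Step 3: (R*K) * LS = 49.1 * 2.6 = 127.66
Step 4: * C * P = 127.66 * 0.2 * 0.8 = 20.4
Step 5: A = 20.4 t/(ha*yr)

20.4


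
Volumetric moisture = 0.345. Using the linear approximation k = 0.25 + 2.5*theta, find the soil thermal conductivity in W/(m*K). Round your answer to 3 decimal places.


Step 1: k = 0.25 + 2.5 * theta
Step 2: k = 0.25 + 2.5 * 0.345
Step 3: k = 0.25 + 0.863
Step 4: k = 1.113 W/(m*K)

1.113


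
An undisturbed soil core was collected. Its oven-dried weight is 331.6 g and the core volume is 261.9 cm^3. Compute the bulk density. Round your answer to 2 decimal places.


Step 1: Identify the formula: BD = dry mass / volume
Step 2: Substitute values: BD = 331.6 / 261.9
Step 3: BD = 1.27 g/cm^3

1.27


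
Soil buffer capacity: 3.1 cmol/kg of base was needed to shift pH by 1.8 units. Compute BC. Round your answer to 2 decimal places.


Step 1: BC = change in base / change in pH
Step 2: BC = 3.1 / 1.8
Step 3: BC = 1.72 cmol/(kg*pH unit)

1.72


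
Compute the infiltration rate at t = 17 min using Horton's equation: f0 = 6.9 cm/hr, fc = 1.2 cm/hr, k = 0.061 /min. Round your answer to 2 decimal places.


Step 1: f = fc + (f0 - fc) * exp(-k * t)
Step 2: exp(-0.061 * 17) = 0.354517
Step 3: f = 1.2 + (6.9 - 1.2) * 0.354517
Step 4: f = 1.2 + 5.7 * 0.354517
Step 5: f = 3.22 cm/hr

3.22


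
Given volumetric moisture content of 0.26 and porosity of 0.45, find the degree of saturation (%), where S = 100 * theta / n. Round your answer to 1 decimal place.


Step 1: S = 100 * theta_v / n
Step 2: S = 100 * 0.26 / 0.45
Step 3: S = 57.8%

57.8


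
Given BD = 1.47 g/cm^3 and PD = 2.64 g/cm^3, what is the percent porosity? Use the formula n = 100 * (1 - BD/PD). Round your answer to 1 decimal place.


Step 1: Formula: n = 100 * (1 - BD / PD)
Step 2: n = 100 * (1 - 1.47 / 2.64)
Step 3: n = 100 * (1 - 0.55682)
Step 4: n = 44.3%

44.3


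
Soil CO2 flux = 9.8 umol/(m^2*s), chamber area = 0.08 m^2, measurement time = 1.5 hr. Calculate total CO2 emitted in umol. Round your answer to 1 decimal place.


Step 1: Convert time to seconds: 1.5 hr * 3600 = 5400.0 s
Step 2: Total = flux * area * time_s
Step 3: Total = 9.8 * 0.08 * 5400.0
Step 4: Total = 4233.6 umol

4233.6


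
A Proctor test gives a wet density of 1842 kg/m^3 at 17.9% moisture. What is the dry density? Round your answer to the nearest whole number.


Step 1: Dry density = wet density / (1 + w/100)
Step 2: Dry density = 1842 / (1 + 17.9/100)
Step 3: Dry density = 1842 / 1.179
Step 4: Dry density = 1562 kg/m^3

1562


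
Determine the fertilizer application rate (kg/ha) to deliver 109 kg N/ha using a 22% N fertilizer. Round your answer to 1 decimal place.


Step 1: Fertilizer rate = target N / (N content / 100)
Step 2: Rate = 109 / (22 / 100)
Step 3: Rate = 109 / 0.22
Step 4: Rate = 495.5 kg/ha

495.5


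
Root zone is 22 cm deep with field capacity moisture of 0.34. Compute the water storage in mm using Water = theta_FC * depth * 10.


Step 1: Water (mm) = theta_FC * depth (cm) * 10
Step 2: Water = 0.34 * 22 * 10
Step 3: Water = 74.8 mm

74.8


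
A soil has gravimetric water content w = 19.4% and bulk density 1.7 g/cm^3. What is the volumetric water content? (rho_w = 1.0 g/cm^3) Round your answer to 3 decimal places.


Step 1: theta = (w / 100) * BD / rho_w
Step 2: theta = (19.4 / 100) * 1.7 / 1.0
Step 3: theta = 0.194 * 1.7
Step 4: theta = 0.33

0.33


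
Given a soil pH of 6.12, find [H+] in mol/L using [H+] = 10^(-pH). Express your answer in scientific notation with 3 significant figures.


Step 1: [H+] = 10^(-pH)
Step 2: [H+] = 10^(-6.12)
Step 3: [H+] = 7.59e-07 mol/L

7.59e-07


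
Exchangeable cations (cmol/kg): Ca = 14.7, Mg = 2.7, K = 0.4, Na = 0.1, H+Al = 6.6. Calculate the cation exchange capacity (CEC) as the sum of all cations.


Step 1: CEC = Ca + Mg + K + Na + (H+Al)
Step 2: CEC = 14.7 + 2.7 + 0.4 + 0.1 + 6.6
Step 3: CEC = 24.5 cmol/kg

24.5


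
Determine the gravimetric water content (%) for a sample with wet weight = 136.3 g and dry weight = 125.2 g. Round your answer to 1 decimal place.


Step 1: Water mass = wet - dry = 136.3 - 125.2 = 11.1 g
Step 2: w = 100 * water mass / dry mass
Step 3: w = 100 * 11.1 / 125.2 = 8.9%

8.9


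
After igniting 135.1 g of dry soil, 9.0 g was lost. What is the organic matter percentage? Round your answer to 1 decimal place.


Step 1: OM% = 100 * LOI / sample mass
Step 2: OM = 100 * 9.0 / 135.1
Step 3: OM = 6.7%

6.7


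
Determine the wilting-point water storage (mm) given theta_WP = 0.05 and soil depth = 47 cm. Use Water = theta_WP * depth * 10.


Step 1: Water (mm) = theta_WP * depth * 10
Step 2: Water = 0.05 * 47 * 10
Step 3: Water = 23.5 mm

23.5


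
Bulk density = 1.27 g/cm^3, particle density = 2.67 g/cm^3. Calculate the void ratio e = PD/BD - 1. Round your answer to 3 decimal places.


Step 1: e = PD / BD - 1
Step 2: e = 2.67 / 1.27 - 1
Step 3: e = 2.10236 - 1
Step 4: e = 1.102

1.102


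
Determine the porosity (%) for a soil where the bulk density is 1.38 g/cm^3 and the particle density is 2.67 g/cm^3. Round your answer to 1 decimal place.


Step 1: Formula: n = 100 * (1 - BD / PD)
Step 2: n = 100 * (1 - 1.38 / 2.67)
Step 3: n = 100 * (1 - 0.51685)
Step 4: n = 48.3%

48.3


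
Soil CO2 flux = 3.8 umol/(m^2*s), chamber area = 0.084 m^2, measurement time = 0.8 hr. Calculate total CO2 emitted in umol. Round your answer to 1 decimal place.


Step 1: Convert time to seconds: 0.8 hr * 3600 = 2880.0 s
Step 2: Total = flux * area * time_s
Step 3: Total = 3.8 * 0.084 * 2880.0
Step 4: Total = 919.3 umol

919.3


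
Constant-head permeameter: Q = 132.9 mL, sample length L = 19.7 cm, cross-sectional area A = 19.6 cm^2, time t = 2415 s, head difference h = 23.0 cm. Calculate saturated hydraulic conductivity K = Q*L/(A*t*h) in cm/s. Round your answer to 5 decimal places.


Step 1: K = Q * L / (A * t * h)
Step 2: Numerator = 132.9 * 19.7 = 2618.13
Step 3: Denominator = 19.6 * 2415 * 23.0 = 1088682.0
Step 4: K = 2618.13 / 1088682.0 = 0.0024 cm/s

0.0024


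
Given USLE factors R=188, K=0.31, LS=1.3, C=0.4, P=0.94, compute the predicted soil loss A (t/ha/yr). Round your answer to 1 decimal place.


Step 1: A = R * K * LS * C * P
Step 2: R * K = 188 * 0.31 = 58.28
Step 3: (R*K) * LS = 58.28 * 1.3 = 75.764
Step 4: * C * P = 75.764 * 0.4 * 0.94 = 28.5
Step 5: A = 28.5 t/(ha*yr)

28.5


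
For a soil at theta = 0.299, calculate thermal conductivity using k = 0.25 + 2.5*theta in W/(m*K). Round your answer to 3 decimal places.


Step 1: k = 0.25 + 2.5 * theta
Step 2: k = 0.25 + 2.5 * 0.299
Step 3: k = 0.25 + 0.748
Step 4: k = 0.998 W/(m*K)

0.998


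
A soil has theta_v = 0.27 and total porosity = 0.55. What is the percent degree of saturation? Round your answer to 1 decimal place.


Step 1: S = 100 * theta_v / n
Step 2: S = 100 * 0.27 / 0.55
Step 3: S = 49.1%

49.1


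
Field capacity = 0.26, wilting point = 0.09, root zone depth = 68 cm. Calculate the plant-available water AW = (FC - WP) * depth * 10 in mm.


Step 1: Available water = (FC - WP) * depth * 10
Step 2: AW = (0.26 - 0.09) * 68 * 10
Step 3: AW = 0.17 * 68 * 10
Step 4: AW = 115.6 mm

115.6


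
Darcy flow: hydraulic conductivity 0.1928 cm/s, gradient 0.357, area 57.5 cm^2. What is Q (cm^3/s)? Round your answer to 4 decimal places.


Step 1: Apply Darcy's law: Q = K * i * A
Step 2: Q = 0.1928 * 0.357 * 57.5
Step 3: Q = 3.9577 cm^3/s

3.9577


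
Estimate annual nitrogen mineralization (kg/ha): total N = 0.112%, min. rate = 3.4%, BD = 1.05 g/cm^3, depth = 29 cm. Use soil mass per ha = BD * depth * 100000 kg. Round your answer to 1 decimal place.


Step 1: Soil mass per ha = BD * depth * 100000 = 1.05 * 29 * 100000 = 3045000 kg
Step 2: Total N pool = soil mass * N%/100 = 3045000 * 0.112/100 = 3410.4 kg/ha
Step 3: N mineralized = N pool * rate%/100 = 3410.4 * 3.4/100 = 116.0 kg/ha/yr

116.0


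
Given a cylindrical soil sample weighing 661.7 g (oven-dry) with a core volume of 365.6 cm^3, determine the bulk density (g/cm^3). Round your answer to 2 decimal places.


Step 1: Identify the formula: BD = dry mass / volume
Step 2: Substitute values: BD = 661.7 / 365.6
Step 3: BD = 1.81 g/cm^3

1.81


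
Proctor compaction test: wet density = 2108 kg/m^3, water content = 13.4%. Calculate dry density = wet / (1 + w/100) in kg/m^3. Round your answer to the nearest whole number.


Step 1: Dry density = wet density / (1 + w/100)
Step 2: Dry density = 2108 / (1 + 13.4/100)
Step 3: Dry density = 2108 / 1.134
Step 4: Dry density = 1859 kg/m^3

1859


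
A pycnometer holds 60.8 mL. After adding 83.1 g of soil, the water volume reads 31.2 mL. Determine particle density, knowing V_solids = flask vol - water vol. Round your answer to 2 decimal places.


Step 1: Volume of solids = flask volume - water volume with soil
Step 2: V_solids = 60.8 - 31.2 = 29.6 mL
Step 3: Particle density = mass / V_solids = 83.1 / 29.6 = 2.81 g/cm^3

2.81


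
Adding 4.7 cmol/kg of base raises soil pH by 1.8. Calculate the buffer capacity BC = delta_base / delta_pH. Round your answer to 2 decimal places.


Step 1: BC = change in base / change in pH
Step 2: BC = 4.7 / 1.8
Step 3: BC = 2.61 cmol/(kg*pH unit)

2.61


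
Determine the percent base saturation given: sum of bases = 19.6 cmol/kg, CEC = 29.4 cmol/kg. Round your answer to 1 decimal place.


Step 1: BS = 100 * (sum of bases) / CEC
Step 2: BS = 100 * 19.6 / 29.4
Step 3: BS = 66.7%

66.7


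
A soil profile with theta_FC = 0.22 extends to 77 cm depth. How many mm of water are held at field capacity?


Step 1: Water (mm) = theta_FC * depth (cm) * 10
Step 2: Water = 0.22 * 77 * 10
Step 3: Water = 169.4 mm

169.4


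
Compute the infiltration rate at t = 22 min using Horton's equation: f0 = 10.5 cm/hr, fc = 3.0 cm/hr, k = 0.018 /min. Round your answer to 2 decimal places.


Step 1: f = fc + (f0 - fc) * exp(-k * t)
Step 2: exp(-0.018 * 22) = 0.673007
Step 3: f = 3.0 + (10.5 - 3.0) * 0.673007
Step 4: f = 3.0 + 7.5 * 0.673007
Step 5: f = 8.05 cm/hr

8.05


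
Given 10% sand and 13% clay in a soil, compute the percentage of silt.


Step 1: sand + silt + clay = 100%
Step 2: silt = 100 - sand - clay
Step 3: silt = 100 - 10 - 13
Step 4: silt = 77%

77


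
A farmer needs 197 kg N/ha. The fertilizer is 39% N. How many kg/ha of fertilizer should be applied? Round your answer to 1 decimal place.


Step 1: Fertilizer rate = target N / (N content / 100)
Step 2: Rate = 197 / (39 / 100)
Step 3: Rate = 197 / 0.39
Step 4: Rate = 505.1 kg/ha

505.1


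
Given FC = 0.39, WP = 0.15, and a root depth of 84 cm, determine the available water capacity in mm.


Step 1: Available water = (FC - WP) * depth * 10
Step 2: AW = (0.39 - 0.15) * 84 * 10
Step 3: AW = 0.24 * 84 * 10
Step 4: AW = 201.6 mm

201.6


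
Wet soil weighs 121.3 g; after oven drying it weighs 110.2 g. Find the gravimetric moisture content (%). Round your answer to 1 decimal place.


Step 1: Water mass = wet - dry = 121.3 - 110.2 = 11.1 g
Step 2: w = 100 * water mass / dry mass
Step 3: w = 100 * 11.1 / 110.2 = 10.1%

10.1


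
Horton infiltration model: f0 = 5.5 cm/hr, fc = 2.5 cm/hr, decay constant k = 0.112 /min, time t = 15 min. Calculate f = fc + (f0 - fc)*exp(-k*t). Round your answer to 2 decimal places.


Step 1: f = fc + (f0 - fc) * exp(-k * t)
Step 2: exp(-0.112 * 15) = 0.186374
Step 3: f = 2.5 + (5.5 - 2.5) * 0.186374
Step 4: f = 2.5 + 3.0 * 0.186374
Step 5: f = 3.06 cm/hr

3.06


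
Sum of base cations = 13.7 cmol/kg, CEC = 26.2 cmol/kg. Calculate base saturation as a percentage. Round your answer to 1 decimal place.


Step 1: BS = 100 * (sum of bases) / CEC
Step 2: BS = 100 * 13.7 / 26.2
Step 3: BS = 52.3%

52.3


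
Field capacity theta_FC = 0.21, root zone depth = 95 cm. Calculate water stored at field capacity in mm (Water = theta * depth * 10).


Step 1: Water (mm) = theta_FC * depth (cm) * 10
Step 2: Water = 0.21 * 95 * 10
Step 3: Water = 199.5 mm

199.5


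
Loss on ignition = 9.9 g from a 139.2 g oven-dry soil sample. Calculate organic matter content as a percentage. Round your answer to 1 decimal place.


Step 1: OM% = 100 * LOI / sample mass
Step 2: OM = 100 * 9.9 / 139.2
Step 3: OM = 7.1%

7.1


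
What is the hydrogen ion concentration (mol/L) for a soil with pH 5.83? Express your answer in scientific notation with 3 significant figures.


Step 1: [H+] = 10^(-pH)
Step 2: [H+] = 10^(-5.83)
Step 3: [H+] = 1.48e-06 mol/L

1.48e-06


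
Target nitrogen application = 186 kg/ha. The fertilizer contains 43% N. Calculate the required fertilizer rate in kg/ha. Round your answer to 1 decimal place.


Step 1: Fertilizer rate = target N / (N content / 100)
Step 2: Rate = 186 / (43 / 100)
Step 3: Rate = 186 / 0.43
Step 4: Rate = 432.6 kg/ha

432.6


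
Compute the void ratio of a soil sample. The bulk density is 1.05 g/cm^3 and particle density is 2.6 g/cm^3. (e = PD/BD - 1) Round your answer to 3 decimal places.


Step 1: e = PD / BD - 1
Step 2: e = 2.6 / 1.05 - 1
Step 3: e = 2.47619 - 1
Step 4: e = 1.476

1.476


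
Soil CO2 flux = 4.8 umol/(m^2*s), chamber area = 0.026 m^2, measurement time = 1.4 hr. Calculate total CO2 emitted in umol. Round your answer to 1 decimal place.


Step 1: Convert time to seconds: 1.4 hr * 3600 = 5040.0 s
Step 2: Total = flux * area * time_s
Step 3: Total = 4.8 * 0.026 * 5040.0
Step 4: Total = 629.0 umol

629.0


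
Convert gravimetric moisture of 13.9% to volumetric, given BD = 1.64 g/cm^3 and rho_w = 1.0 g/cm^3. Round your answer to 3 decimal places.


Step 1: theta = (w / 100) * BD / rho_w
Step 2: theta = (13.9 / 100) * 1.64 / 1.0
Step 3: theta = 0.139 * 1.64
Step 4: theta = 0.228

0.228


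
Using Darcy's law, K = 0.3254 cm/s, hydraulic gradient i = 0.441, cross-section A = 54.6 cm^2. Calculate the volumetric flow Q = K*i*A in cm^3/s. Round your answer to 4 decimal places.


Step 1: Apply Darcy's law: Q = K * i * A
Step 2: Q = 0.3254 * 0.441 * 54.6
Step 3: Q = 7.8352 cm^3/s

7.8352


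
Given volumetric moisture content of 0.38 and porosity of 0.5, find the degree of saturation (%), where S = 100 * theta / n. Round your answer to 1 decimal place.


Step 1: S = 100 * theta_v / n
Step 2: S = 100 * 0.38 / 0.5
Step 3: S = 76.0%

76.0


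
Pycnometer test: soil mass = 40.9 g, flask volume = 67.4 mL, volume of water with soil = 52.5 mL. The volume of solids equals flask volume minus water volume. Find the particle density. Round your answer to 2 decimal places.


Step 1: Volume of solids = flask volume - water volume with soil
Step 2: V_solids = 67.4 - 52.5 = 14.9 mL
Step 3: Particle density = mass / V_solids = 40.9 / 14.9 = 2.74 g/cm^3

2.74


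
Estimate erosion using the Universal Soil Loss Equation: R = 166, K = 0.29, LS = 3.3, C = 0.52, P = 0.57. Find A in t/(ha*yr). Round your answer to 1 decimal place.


Step 1: A = R * K * LS * C * P
Step 2: R * K = 166 * 0.29 = 48.14
Step 3: (R*K) * LS = 48.14 * 3.3 = 158.862
Step 4: * C * P = 158.862 * 0.52 * 0.57 = 47.1
Step 5: A = 47.1 t/(ha*yr)

47.1


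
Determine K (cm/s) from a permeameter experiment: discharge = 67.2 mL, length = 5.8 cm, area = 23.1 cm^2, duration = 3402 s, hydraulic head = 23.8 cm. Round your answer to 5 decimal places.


Step 1: K = Q * L / (A * t * h)
Step 2: Numerator = 67.2 * 5.8 = 389.76
Step 3: Denominator = 23.1 * 3402 * 23.8 = 1870351.56
Step 4: K = 389.76 / 1870351.56 = 0.00021 cm/s

0.00021


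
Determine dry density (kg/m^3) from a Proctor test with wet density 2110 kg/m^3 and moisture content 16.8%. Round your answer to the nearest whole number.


Step 1: Dry density = wet density / (1 + w/100)
Step 2: Dry density = 2110 / (1 + 16.8/100)
Step 3: Dry density = 2110 / 1.168
Step 4: Dry density = 1807 kg/m^3

1807


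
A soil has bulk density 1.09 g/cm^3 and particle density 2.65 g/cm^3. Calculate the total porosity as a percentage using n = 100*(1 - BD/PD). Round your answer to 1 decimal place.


Step 1: Formula: n = 100 * (1 - BD / PD)
Step 2: n = 100 * (1 - 1.09 / 2.65)
Step 3: n = 100 * (1 - 0.41132)
Step 4: n = 58.9%

58.9


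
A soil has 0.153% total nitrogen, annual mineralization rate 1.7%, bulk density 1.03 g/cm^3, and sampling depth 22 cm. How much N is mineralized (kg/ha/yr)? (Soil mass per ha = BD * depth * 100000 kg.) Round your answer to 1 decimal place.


Step 1: Soil mass per ha = BD * depth * 100000 = 1.03 * 22 * 100000 = 2266000 kg
Step 2: Total N pool = soil mass * N%/100 = 2266000 * 0.153/100 = 3466.98 kg/ha
Step 3: N mineralized = N pool * rate%/100 = 3466.98 * 1.7/100 = 58.9 kg/ha/yr

58.9


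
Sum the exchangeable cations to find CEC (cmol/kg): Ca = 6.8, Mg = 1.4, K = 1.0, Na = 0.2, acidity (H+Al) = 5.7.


Step 1: CEC = Ca + Mg + K + Na + (H+Al)
Step 2: CEC = 6.8 + 1.4 + 1.0 + 0.2 + 5.7
Step 3: CEC = 15.1 cmol/kg

15.1


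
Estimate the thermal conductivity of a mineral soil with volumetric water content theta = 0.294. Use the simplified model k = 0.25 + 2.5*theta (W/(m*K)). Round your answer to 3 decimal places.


Step 1: k = 0.25 + 2.5 * theta
Step 2: k = 0.25 + 2.5 * 0.294
Step 3: k = 0.25 + 0.735
Step 4: k = 0.985 W/(m*K)

0.985


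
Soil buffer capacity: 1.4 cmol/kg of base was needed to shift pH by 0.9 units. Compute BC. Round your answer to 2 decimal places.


Step 1: BC = change in base / change in pH
Step 2: BC = 1.4 / 0.9
Step 3: BC = 1.56 cmol/(kg*pH unit)

1.56


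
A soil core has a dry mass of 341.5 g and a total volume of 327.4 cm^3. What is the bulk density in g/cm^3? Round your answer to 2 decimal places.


Step 1: Identify the formula: BD = dry mass / volume
Step 2: Substitute values: BD = 341.5 / 327.4
Step 3: BD = 1.04 g/cm^3

1.04


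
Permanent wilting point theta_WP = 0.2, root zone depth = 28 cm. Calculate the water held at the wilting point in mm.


Step 1: Water (mm) = theta_WP * depth * 10
Step 2: Water = 0.2 * 28 * 10
Step 3: Water = 56.0 mm

56.0


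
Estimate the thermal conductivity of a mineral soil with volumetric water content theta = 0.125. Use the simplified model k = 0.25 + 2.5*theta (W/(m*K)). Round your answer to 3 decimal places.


Step 1: k = 0.25 + 2.5 * theta
Step 2: k = 0.25 + 2.5 * 0.125
Step 3: k = 0.25 + 0.313
Step 4: k = 0.563 W/(m*K)

0.563


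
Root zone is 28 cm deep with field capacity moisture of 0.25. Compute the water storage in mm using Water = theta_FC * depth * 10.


Step 1: Water (mm) = theta_FC * depth (cm) * 10
Step 2: Water = 0.25 * 28 * 10
Step 3: Water = 70.0 mm

70.0


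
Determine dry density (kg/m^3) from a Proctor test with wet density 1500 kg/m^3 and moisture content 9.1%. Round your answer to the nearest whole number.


Step 1: Dry density = wet density / (1 + w/100)
Step 2: Dry density = 1500 / (1 + 9.1/100)
Step 3: Dry density = 1500 / 1.091
Step 4: Dry density = 1375 kg/m^3

1375


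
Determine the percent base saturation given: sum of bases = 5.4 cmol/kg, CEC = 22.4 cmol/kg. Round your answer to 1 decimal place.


Step 1: BS = 100 * (sum of bases) / CEC
Step 2: BS = 100 * 5.4 / 22.4
Step 3: BS = 24.1%

24.1


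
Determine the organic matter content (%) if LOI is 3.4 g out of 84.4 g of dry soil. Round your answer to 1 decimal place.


Step 1: OM% = 100 * LOI / sample mass
Step 2: OM = 100 * 3.4 / 84.4
Step 3: OM = 4.0%

4.0


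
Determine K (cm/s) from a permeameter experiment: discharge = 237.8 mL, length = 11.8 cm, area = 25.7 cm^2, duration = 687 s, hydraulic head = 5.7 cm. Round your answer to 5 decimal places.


Step 1: K = Q * L / (A * t * h)
Step 2: Numerator = 237.8 * 11.8 = 2806.04
Step 3: Denominator = 25.7 * 687 * 5.7 = 100638.63
Step 4: K = 2806.04 / 100638.63 = 0.02788 cm/s

0.02788


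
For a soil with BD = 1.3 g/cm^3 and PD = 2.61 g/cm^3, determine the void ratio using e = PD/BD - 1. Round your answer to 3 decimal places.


Step 1: e = PD / BD - 1
Step 2: e = 2.61 / 1.3 - 1
Step 3: e = 2.00769 - 1
Step 4: e = 1.008

1.008


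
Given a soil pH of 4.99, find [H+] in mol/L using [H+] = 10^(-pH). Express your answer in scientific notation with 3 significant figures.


Step 1: [H+] = 10^(-pH)
Step 2: [H+] = 10^(-4.99)
Step 3: [H+] = 1.02e-05 mol/L

1.02e-05


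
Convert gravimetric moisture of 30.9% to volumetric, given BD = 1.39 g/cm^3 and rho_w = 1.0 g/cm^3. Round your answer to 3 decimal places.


Step 1: theta = (w / 100) * BD / rho_w
Step 2: theta = (30.9 / 100) * 1.39 / 1.0
Step 3: theta = 0.309 * 1.39
Step 4: theta = 0.43

0.43


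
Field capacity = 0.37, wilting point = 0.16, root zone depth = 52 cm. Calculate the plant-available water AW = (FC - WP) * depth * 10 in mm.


Step 1: Available water = (FC - WP) * depth * 10
Step 2: AW = (0.37 - 0.16) * 52 * 10
Step 3: AW = 0.21 * 52 * 10
Step 4: AW = 109.2 mm

109.2


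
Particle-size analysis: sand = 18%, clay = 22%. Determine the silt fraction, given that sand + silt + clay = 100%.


Step 1: sand + silt + clay = 100%
Step 2: silt = 100 - sand - clay
Step 3: silt = 100 - 18 - 22
Step 4: silt = 60%

60


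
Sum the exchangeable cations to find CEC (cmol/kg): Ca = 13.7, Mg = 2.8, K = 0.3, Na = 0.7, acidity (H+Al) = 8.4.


Step 1: CEC = Ca + Mg + K + Na + (H+Al)
Step 2: CEC = 13.7 + 2.8 + 0.3 + 0.7 + 8.4
Step 3: CEC = 25.9 cmol/kg

25.9


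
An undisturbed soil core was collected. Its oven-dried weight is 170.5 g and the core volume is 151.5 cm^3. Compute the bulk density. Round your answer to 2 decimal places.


Step 1: Identify the formula: BD = dry mass / volume
Step 2: Substitute values: BD = 170.5 / 151.5
Step 3: BD = 1.13 g/cm^3

1.13


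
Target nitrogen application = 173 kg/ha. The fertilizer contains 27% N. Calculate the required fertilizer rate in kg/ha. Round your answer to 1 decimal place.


Step 1: Fertilizer rate = target N / (N content / 100)
Step 2: Rate = 173 / (27 / 100)
Step 3: Rate = 173 / 0.27
Step 4: Rate = 640.7 kg/ha

640.7


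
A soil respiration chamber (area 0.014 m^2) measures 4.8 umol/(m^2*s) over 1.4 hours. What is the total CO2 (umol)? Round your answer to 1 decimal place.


Step 1: Convert time to seconds: 1.4 hr * 3600 = 5040.0 s
Step 2: Total = flux * area * time_s
Step 3: Total = 4.8 * 0.014 * 5040.0
Step 4: Total = 338.7 umol

338.7


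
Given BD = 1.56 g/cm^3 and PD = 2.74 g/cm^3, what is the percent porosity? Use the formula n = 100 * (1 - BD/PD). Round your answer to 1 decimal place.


Step 1: Formula: n = 100 * (1 - BD / PD)
Step 2: n = 100 * (1 - 1.56 / 2.74)
Step 3: n = 100 * (1 - 0.56934)
Step 4: n = 43.1%

43.1


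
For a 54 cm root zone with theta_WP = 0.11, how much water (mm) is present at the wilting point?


Step 1: Water (mm) = theta_WP * depth * 10
Step 2: Water = 0.11 * 54 * 10
Step 3: Water = 59.4 mm

59.4


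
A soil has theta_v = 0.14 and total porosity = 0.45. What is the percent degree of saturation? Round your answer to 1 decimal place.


Step 1: S = 100 * theta_v / n
Step 2: S = 100 * 0.14 / 0.45
Step 3: S = 31.1%

31.1


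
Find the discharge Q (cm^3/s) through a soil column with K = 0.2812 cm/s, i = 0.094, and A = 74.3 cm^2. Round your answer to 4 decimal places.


Step 1: Apply Darcy's law: Q = K * i * A
Step 2: Q = 0.2812 * 0.094 * 74.3
Step 3: Q = 1.964 cm^3/s

1.964


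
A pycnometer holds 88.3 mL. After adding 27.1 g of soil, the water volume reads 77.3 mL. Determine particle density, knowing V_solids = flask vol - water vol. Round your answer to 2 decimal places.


Step 1: Volume of solids = flask volume - water volume with soil
Step 2: V_solids = 88.3 - 77.3 = 11.0 mL
Step 3: Particle density = mass / V_solids = 27.1 / 11.0 = 2.46 g/cm^3

2.46


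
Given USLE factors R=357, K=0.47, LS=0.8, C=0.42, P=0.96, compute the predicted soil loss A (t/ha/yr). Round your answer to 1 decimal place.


Step 1: A = R * K * LS * C * P
Step 2: R * K = 357 * 0.47 = 167.79
Step 3: (R*K) * LS = 167.79 * 0.8 = 134.232
Step 4: * C * P = 134.232 * 0.42 * 0.96 = 54.1
Step 5: A = 54.1 t/(ha*yr)

54.1


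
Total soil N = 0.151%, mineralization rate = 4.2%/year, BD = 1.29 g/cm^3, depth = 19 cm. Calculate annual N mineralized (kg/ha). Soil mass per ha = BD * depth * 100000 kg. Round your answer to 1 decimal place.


Step 1: Soil mass per ha = BD * depth * 100000 = 1.29 * 19 * 100000 = 2451000 kg
Step 2: Total N pool = soil mass * N%/100 = 2451000 * 0.151/100 = 3701.01 kg/ha
Step 3: N mineralized = N pool * rate%/100 = 3701.01 * 4.2/100 = 155.4 kg/ha/yr

155.4


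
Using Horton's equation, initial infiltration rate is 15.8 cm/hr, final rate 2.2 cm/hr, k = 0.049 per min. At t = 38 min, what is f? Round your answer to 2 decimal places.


Step 1: f = fc + (f0 - fc) * exp(-k * t)
Step 2: exp(-0.049 * 38) = 0.155362
Step 3: f = 2.2 + (15.8 - 2.2) * 0.155362
Step 4: f = 2.2 + 13.6 * 0.155362
Step 5: f = 4.31 cm/hr

4.31


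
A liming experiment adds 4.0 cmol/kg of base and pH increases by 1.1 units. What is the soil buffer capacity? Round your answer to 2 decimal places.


Step 1: BC = change in base / change in pH
Step 2: BC = 4.0 / 1.1
Step 3: BC = 3.64 cmol/(kg*pH unit)

3.64


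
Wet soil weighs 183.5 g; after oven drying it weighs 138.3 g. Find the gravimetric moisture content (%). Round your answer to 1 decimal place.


Step 1: Water mass = wet - dry = 183.5 - 138.3 = 45.2 g
Step 2: w = 100 * water mass / dry mass
Step 3: w = 100 * 45.2 / 138.3 = 32.7%

32.7


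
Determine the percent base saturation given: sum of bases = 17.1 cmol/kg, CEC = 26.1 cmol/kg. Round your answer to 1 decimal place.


Step 1: BS = 100 * (sum of bases) / CEC
Step 2: BS = 100 * 17.1 / 26.1
Step 3: BS = 65.5%

65.5


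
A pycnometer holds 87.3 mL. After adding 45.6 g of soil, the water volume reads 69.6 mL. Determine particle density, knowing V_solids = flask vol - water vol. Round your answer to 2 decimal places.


Step 1: Volume of solids = flask volume - water volume with soil
Step 2: V_solids = 87.3 - 69.6 = 17.7 mL
Step 3: Particle density = mass / V_solids = 45.6 / 17.7 = 2.58 g/cm^3

2.58


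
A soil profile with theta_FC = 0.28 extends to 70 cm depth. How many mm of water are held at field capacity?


Step 1: Water (mm) = theta_FC * depth (cm) * 10
Step 2: Water = 0.28 * 70 * 10
Step 3: Water = 196.0 mm

196.0


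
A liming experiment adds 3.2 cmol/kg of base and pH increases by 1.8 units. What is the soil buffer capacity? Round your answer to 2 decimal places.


Step 1: BC = change in base / change in pH
Step 2: BC = 3.2 / 1.8
Step 3: BC = 1.78 cmol/(kg*pH unit)

1.78


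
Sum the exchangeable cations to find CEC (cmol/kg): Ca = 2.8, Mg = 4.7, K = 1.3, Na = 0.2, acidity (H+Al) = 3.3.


Step 1: CEC = Ca + Mg + K + Na + (H+Al)
Step 2: CEC = 2.8 + 4.7 + 1.3 + 0.2 + 3.3
Step 3: CEC = 12.3 cmol/kg

12.3


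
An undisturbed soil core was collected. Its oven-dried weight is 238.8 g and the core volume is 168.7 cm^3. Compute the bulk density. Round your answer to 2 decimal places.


Step 1: Identify the formula: BD = dry mass / volume
Step 2: Substitute values: BD = 238.8 / 168.7
Step 3: BD = 1.42 g/cm^3

1.42


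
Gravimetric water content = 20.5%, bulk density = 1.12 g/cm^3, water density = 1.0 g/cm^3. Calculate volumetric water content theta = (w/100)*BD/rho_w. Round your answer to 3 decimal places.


Step 1: theta = (w / 100) * BD / rho_w
Step 2: theta = (20.5 / 100) * 1.12 / 1.0
Step 3: theta = 0.205 * 1.12
Step 4: theta = 0.23

0.23


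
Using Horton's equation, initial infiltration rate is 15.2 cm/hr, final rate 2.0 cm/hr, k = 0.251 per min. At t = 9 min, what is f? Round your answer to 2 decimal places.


Step 1: f = fc + (f0 - fc) * exp(-k * t)
Step 2: exp(-0.251 * 9) = 0.104455
Step 3: f = 2.0 + (15.2 - 2.0) * 0.104455
Step 4: f = 2.0 + 13.2 * 0.104455
Step 5: f = 3.38 cm/hr

3.38


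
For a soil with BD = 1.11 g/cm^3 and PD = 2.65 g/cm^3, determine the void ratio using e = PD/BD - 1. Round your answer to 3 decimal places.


Step 1: e = PD / BD - 1
Step 2: e = 2.65 / 1.11 - 1
Step 3: e = 2.38739 - 1
Step 4: e = 1.387

1.387


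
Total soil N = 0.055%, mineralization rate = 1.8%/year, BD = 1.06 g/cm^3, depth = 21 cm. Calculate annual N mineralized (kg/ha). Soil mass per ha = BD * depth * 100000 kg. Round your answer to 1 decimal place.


Step 1: Soil mass per ha = BD * depth * 100000 = 1.06 * 21 * 100000 = 2226000 kg
Step 2: Total N pool = soil mass * N%/100 = 2226000 * 0.055/100 = 1224.3 kg/ha
Step 3: N mineralized = N pool * rate%/100 = 1224.3 * 1.8/100 = 22.0 kg/ha/yr

22.0
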